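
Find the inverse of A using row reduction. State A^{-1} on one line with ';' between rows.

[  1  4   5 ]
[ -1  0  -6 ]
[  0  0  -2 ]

inverse = [0 -1 3; 1/4 1/4 -1/8; 0 0 -1/2]

Gauss-Jordan on [A | I]:
R2 <- R2 - (-1)*R1:  [  0   4  -1  |   1   1   0 ]
R2 <- (1/4)*R2:  [    0     1  -1/4  |   1/4   1/4     0 ]
R1 <- R1 - (4)*R2:  [  1   0   6  |   0  -1   0 ]
R3 <- (1/-2)*R3:  [    0     0     1  |     0     0  -1/2 ]
R1 <- R1 - (6)*R3:  [  1   0   0  |   0  -1   3 ]
R2 <- R2 - (-1/4)*R3:  [    0     1     0  |   1/4   1/4  -1/8 ]
Right block of [I | A^{-1}] is the inverse:
[   0   -1     3 ]
[ 1/4  1/4  -1/8 ]
[   0    0  -1/2 ]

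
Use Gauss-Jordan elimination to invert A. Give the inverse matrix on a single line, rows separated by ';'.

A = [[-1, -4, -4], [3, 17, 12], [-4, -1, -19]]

Gauss-Jordan on [A | I]:
R1 <- (1/-1)*R1:  [  1   4   4  |  -1   0   0 ]
R2 <- R2 - (3)*R1:  [ 0  5  0  |  3  1  0 ]
R3 <- R3 - (-4)*R1:  [  0  15  -3  |  -4   0   1 ]
R2 <- (1/5)*R2:  [   0    1    0  |  3/5  1/5    0 ]
R1 <- R1 - (4)*R2:  [     1      0      4  |  -17/5   -4/5      0 ]
R3 <- R3 - (15)*R2:  [   0    0   -3  |  -13   -3    1 ]
R3 <- (1/-3)*R3:  [    0     0     1  |  13/3     1  -1/3 ]
R1 <- R1 - (4)*R3:  [       1        0        0  |  -311/15    -24/5      4/3 ]
Right block of [I | A^{-1}] is the inverse:
[ -311/15  -24/5   4/3 ]
[     3/5    1/5     0 ]
[    13/3      1  -1/3 ]

inverse = [-311/15 -24/5 4/3; 3/5 1/5 0; 13/3 1 -1/3]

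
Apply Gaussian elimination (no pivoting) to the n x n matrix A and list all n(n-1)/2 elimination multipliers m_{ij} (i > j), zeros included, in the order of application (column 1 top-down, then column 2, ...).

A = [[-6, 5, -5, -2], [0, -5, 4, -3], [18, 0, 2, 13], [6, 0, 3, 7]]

Forward elimination:
R2: entry in column 1 is already 0 -> m_{21} = 0 (no row operation needed)
R3 <- R3 - (-3)*R1:  [   0   15  -13    7 ]
R4 <- R4 - (-1)*R1:  [  0   5  -2   5 ]
R3 <- R3 - (-3)*R2:  [  0   0  -1  -2 ]
R4 <- R4 - (-1)*R2:  [ 0  0  2  2 ]
R4 <- R4 - (-2)*R3:  [  0   0   0  -2 ]
Multipliers (in order of application): m_{21} = 0, m_{31} = -3, m_{41} = -1, m_{32} = -3, m_{42} = -1, m_{43} = -2

multipliers: 0, -3, -1, -3, -1, -2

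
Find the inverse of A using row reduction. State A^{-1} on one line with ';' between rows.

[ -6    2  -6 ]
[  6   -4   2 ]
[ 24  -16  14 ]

inverse = [-1/3 17/18 -5/18; -1/2 5/6 -1/3; 0 -2/3 1/6]

Gauss-Jordan on [A | I]:
R1 <- (1/-6)*R1:  [    1  -1/3     1  |  -1/6     0     0 ]
R2 <- R2 - (6)*R1:  [  0  -2  -4  |   1   1   0 ]
R3 <- R3 - (24)*R1:  [   0   -8  -10  |    4    0    1 ]
R2 <- (1/-2)*R2:  [    0     1     2  |  -1/2  -1/2     0 ]
R1 <- R1 - (-1/3)*R2:  [    1     0   5/3  |  -1/3  -1/6     0 ]
R3 <- R3 - (-8)*R2:  [  0   0   6  |   0  -4   1 ]
R3 <- (1/6)*R3:  [    0     0     1  |     0  -2/3   1/6 ]
R1 <- R1 - (5/3)*R3:  [     1      0      0  |   -1/3  17/18  -5/18 ]
R2 <- R2 - (2)*R3:  [    0     1     0  |  -1/2   5/6  -1/3 ]
Right block of [I | A^{-1}] is the inverse:
[ -1/3  17/18  -5/18 ]
[ -1/2    5/6   -1/3 ]
[    0   -2/3    1/6 ]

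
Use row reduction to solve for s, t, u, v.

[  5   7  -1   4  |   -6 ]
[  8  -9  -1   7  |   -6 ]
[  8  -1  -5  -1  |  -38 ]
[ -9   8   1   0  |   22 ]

Forward elimination on [A|b]:
R2 <- R2 - (8/5)*R1:  [      0  -101/5     3/5     3/5    18/5 ]
R3 <- R3 - (8/5)*R1:  [      0   -61/5   -17/5   -37/5  -142/5 ]
R4 <- R4 - (-9/5)*R1:  [     0  103/5   -4/5   36/5   56/5 ]
R3 <- R3 - (61/101)*R2:  [         0          0   -380/101   -784/101  -3088/101 ]
R4 <- R4 - (-103/101)*R2:  [        0         0   -19/101   789/101  1502/101 ]
R4 <- R4 - (1/20)*R3:  [    0     0     0  41/5  82/5 ]
Row echelon form:
[ 5       7        -1         4  |         -6 ]
[ 0  -101/5       3/5       3/5  |       18/5 ]
[ 0       0  -380/101  -784/101  |  -3088/101 ]
[ 0       0         0      41/5  |       82/5 ]
Back-substitution:
v = (82/5) / (41/5) = 2
u = (-3088/101 - (-784/101)*(2)) / (-380/101) = 4
t = (18/5 - (3/5)*(4) - (3/5)*(2)) / (-101/5) = 0
s = (-6 - (7)*(0) - (-1)*(4) - (4)*(2)) / 5 = -2

(-2, 0, 4, 2)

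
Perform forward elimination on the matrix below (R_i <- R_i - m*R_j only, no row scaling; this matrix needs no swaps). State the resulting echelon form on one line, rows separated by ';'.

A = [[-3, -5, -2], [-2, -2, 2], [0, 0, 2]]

REF = [-3 -5 -2; 0 4/3 10/3; 0 0 2]

Forward elimination:
R2 <- R2 - (2/3)*R1:  [    0   4/3  10/3 ]
Row echelon form:
[ -3   -5    -2 ]
[  0  4/3  10/3 ]
[  0    0     2 ]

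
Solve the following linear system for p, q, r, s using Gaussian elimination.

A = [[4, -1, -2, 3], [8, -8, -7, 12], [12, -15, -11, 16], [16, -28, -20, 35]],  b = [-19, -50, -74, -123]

Forward elimination on [A|b]:
R2 <- R2 - (2)*R1:  [   0   -6   -3    6  -12 ]
R3 <- R3 - (3)*R1:  [   0  -12   -5    7  -17 ]
R4 <- R4 - (4)*R1:  [   0  -24  -12   23  -47 ]
R3 <- R3 - (2)*R2:  [  0   0   1  -5   7 ]
R4 <- R4 - (4)*R2:  [  0   0   0  -1   1 ]
Row echelon form:
[ 4  -1  -2   3  |  -19 ]
[ 0  -6  -3   6  |  -12 ]
[ 0   0   1  -5  |    7 ]
[ 0   0   0  -1  |    1 ]
Back-substitution:
s = (1) / -1 = -1
r = (7 - (-5)*(-1)) / 1 = 2
q = (-12 - (-3)*(2) - (6)*(-1)) / -6 = 0
p = (-19 - (-1)*(0) - (-2)*(2) - (3)*(-1)) / 4 = -3

(-3, 0, 2, -1)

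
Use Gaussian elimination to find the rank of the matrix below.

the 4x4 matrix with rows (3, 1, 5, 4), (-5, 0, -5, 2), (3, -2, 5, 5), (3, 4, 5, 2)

Row reduction:
R2 <- R2 - (-5/3)*R1:  [    0   5/3  10/3  26/3 ]
R3 <- R3 - (1)*R1:  [  0  -3   0   1 ]
R4 <- R4 - (1)*R1:  [  0   3   0  -2 ]
R3 <- R3 - (-9/5)*R2:  [    0     0     6  83/5 ]
R4 <- R4 - (9/5)*R2:  [     0      0     -6  -88/5 ]
R4 <- R4 - (-1)*R3:  [  0   0   0  -1 ]
Row echelon form:
[ 3    1     5     4 ]
[ 0  5/3  10/3  26/3 ]
[ 0    0     6  83/5 ]
[ 0    0     0    -1 ]
Nonzero rows / pivot columns: 4

rank(A) = 4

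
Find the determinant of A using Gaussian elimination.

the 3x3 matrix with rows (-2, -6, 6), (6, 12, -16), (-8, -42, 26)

Forward elimination:
R2 <- R2 - (-3)*R1:  [  0  -6   2 ]
R3 <- R3 - (4)*R1:  [   0  -18    2 ]
R3 <- R3 - (3)*R2:  [  0   0  -4 ]
Upper-triangular form:
[ -2  -6   6 ]
[  0  -6   2 ]
[  0   0  -4 ]
det(A) = (-1)^0 * (-2) * (-6) * (-4) = -48  (0 row swaps -> sign +1)

det(A) = -48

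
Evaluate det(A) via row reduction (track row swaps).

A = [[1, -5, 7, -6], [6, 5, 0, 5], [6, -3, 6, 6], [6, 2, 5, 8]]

det(A) = -1329

Forward elimination:
R2 <- R2 - (6)*R1:  [   0   35  -42   41 ]
R3 <- R3 - (6)*R1:  [   0   27  -36   42 ]
R4 <- R4 - (6)*R1:  [   0   32  -37   44 ]
R3 <- R3 - (27/35)*R2:  [      0       0   -18/5  363/35 ]
R4 <- R4 - (32/35)*R2:  [      0       0     7/5  228/35 ]
R4 <- R4 - (-7/18)*R3:  [      0       0       0  443/42 ]
Upper-triangular form:
[ 1  -5      7      -6 ]
[ 0  35    -42      41 ]
[ 0   0  -18/5  363/35 ]
[ 0   0      0  443/42 ]
det(A) = (-1)^0 * (1) * (35) * (-18/5) * (443/42) = -1329  (0 row swaps -> sign +1)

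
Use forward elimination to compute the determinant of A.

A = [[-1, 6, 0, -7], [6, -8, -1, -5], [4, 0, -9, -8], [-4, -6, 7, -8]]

Forward elimination:
R2 <- R2 - (-6)*R1:  [   0   28   -1  -47 ]
R3 <- R3 - (-4)*R1:  [   0   24   -9  -36 ]
R4 <- R4 - (4)*R1:  [   0  -30    7   20 ]
R3 <- R3 - (6/7)*R2:  [     0      0  -57/7   30/7 ]
R4 <- R4 - (-15/14)*R2:  [       0        0    83/14  -425/14 ]
R4 <- R4 - (-83/114)*R3:  [        0         0         0  -1035/38 ]
Upper-triangular form:
[ -1   6      0        -7 ]
[  0  28     -1       -47 ]
[  0   0  -57/7      30/7 ]
[  0   0      0  -1035/38 ]
det(A) = (-1)^0 * (-1) * (28) * (-57/7) * (-1035/38) = -6210  (0 row swaps -> sign +1)

det(A) = -6210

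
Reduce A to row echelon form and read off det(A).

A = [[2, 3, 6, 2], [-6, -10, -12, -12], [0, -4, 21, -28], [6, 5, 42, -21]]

det(A) = -18

Forward elimination:
R2 <- R2 - (-3)*R1:  [  0  -1   6  -6 ]
R4 <- R4 - (3)*R1:  [   0   -4   24  -27 ]
R3 <- R3 - (4)*R2:  [  0   0  -3  -4 ]
R4 <- R4 - (4)*R2:  [  0   0   0  -3 ]
Upper-triangular form:
[ 2   3   6   2 ]
[ 0  -1   6  -6 ]
[ 0   0  -3  -4 ]
[ 0   0   0  -3 ]
det(A) = (-1)^0 * (2) * (-1) * (-3) * (-3) = -18  (0 row swaps -> sign +1)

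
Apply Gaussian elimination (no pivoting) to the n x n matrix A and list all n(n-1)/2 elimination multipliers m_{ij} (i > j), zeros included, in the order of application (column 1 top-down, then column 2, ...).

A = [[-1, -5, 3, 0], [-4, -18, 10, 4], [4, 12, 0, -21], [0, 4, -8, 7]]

multipliers: 4, -4, 0, -4, 2, -1

Forward elimination:
R2 <- R2 - (4)*R1:  [  0   2  -2   4 ]
R3 <- R3 - (-4)*R1:  [   0   -8   12  -21 ]
R4: entry in column 1 is already 0 -> m_{41} = 0 (no row operation needed)
R3 <- R3 - (-4)*R2:  [  0   0   4  -5 ]
R4 <- R4 - (2)*R2:  [  0   0  -4  -1 ]
R4 <- R4 - (-1)*R3:  [  0   0   0  -6 ]
Multipliers (in order of application): m_{21} = 4, m_{31} = -4, m_{41} = 0, m_{32} = -4, m_{42} = 2, m_{43} = -1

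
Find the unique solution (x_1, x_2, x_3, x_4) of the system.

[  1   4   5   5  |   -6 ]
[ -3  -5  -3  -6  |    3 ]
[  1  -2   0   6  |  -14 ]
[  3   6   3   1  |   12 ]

Forward elimination on [A|b]:
R2 <- R2 - (-3)*R1:  [   0    7   12    9  -15 ]
R3 <- R3 - (1)*R1:  [  0  -6  -5   1  -8 ]
R4 <- R4 - (3)*R1:  [   0   -6  -12  -14   30 ]
R3 <- R3 - (-6/7)*R2:  [      0       0    37/7    61/7  -146/7 ]
R4 <- R4 - (-6/7)*R2:  [     0      0  -12/7  -44/7  120/7 ]
R4 <- R4 - (-12/37)*R3:  [       0        0        0  -128/37   384/37 ]
Row echelon form:
[ 1  4     5        5  |      -6 ]
[ 0  7    12        9  |     -15 ]
[ 0  0  37/7     61/7  |  -146/7 ]
[ 0  0     0  -128/37  |  384/37 ]
Back-substitution:
x_4 = (384/37) / (-128/37) = -3
x_3 = (-146/7 - (61/7)*(-3)) / (37/7) = 1
x_2 = (-15 - (12)*(1) - (9)*(-3)) / 7 = 0
x_1 = (-6 - (4)*(0) - (5)*(1) - (5)*(-3)) / 1 = 4

(4, 0, 1, -3)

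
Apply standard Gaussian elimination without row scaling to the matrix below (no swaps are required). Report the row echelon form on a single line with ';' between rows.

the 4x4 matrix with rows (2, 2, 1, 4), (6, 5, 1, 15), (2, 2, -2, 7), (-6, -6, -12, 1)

Forward elimination:
R2 <- R2 - (3)*R1:  [  0  -1  -2   3 ]
R3 <- R3 - (1)*R1:  [  0   0  -3   3 ]
R4 <- R4 - (-3)*R1:  [  0   0  -9  13 ]
R4 <- R4 - (3)*R3:  [ 0  0  0  4 ]
Row echelon form:
[ 2   2   1  4 ]
[ 0  -1  -2  3 ]
[ 0   0  -3  3 ]
[ 0   0   0  4 ]

REF = [2 2 1 4; 0 -1 -2 3; 0 0 -3 3; 0 0 0 4]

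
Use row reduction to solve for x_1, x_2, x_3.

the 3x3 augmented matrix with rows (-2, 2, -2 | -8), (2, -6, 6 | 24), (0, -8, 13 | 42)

Forward elimination on [A|b]:
R2 <- R2 - (-1)*R1:  [  0  -4   4  16 ]
R3 <- R3 - (2)*R2:  [  0   0   5  10 ]
Row echelon form:
[ -2   2  -2  |  -8 ]
[  0  -4   4  |  16 ]
[  0   0   5  |  10 ]
Back-substitution:
x_3 = (10) / 5 = 2
x_2 = (16 - (4)*(2)) / -4 = -2
x_1 = (-8 - (2)*(-2) - (-2)*(2)) / -2 = 0

(0, -2, 2)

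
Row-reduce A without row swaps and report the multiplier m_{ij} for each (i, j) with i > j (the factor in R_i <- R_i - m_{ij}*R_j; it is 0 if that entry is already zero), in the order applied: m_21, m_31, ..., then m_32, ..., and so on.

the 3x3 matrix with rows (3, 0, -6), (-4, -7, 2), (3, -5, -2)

Forward elimination:
R2 <- R2 - (-4/3)*R1:  [  0  -7  -6 ]
R3 <- R3 - (1)*R1:  [  0  -5   4 ]
R3 <- R3 - (5/7)*R2:  [    0     0  58/7 ]
Multipliers (in order of application): m_{21} = -4/3, m_{31} = 1, m_{32} = 5/7

multipliers: -4/3, 1, 5/7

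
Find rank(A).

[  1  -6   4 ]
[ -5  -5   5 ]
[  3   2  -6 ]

rank(A) = 3

Row reduction:
R2 <- R2 - (-5)*R1:  [   0  -35   25 ]
R3 <- R3 - (3)*R1:  [   0   20  -18 ]
R3 <- R3 - (-4/7)*R2:  [     0      0  -26/7 ]
Row echelon form:
[ 1   -6      4 ]
[ 0  -35     25 ]
[ 0    0  -26/7 ]
Nonzero rows / pivot columns: 3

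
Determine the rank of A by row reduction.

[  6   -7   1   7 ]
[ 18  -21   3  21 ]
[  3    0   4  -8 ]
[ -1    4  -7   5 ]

Row reduction:
R2 <- R2 - (3)*R1:  [ 0  0  0  0 ]
R3 <- R3 - (1/2)*R1:  [     0    7/2    7/2  -23/2 ]
R4 <- R4 - (-1/6)*R1:  [     0   17/6  -41/6   37/6 ]
R2 <-> R3   (pivot in column 2 was zero)
[ 6    -7      1      7 ]
[ 0   7/2    7/2  -23/2 ]
[ 0     0      0      0 ]
[ 0  17/6  -41/6   37/6 ]
R4 <- R4 - (17/21)*R2:  [      0       0   -29/3  325/21 ]
R3 <-> R4   (pivot in column 3 was zero)
[ 6   -7      1       7 ]
[ 0  7/2    7/2   -23/2 ]
[ 0    0  -29/3  325/21 ]
[ 0    0      0       0 ]
Row echelon form:
[ 6   -7      1       7 ]
[ 0  7/2    7/2   -23/2 ]
[ 0    0  -29/3  325/21 ]
[ 0    0      0       0 ]
Nonzero rows / pivot columns: 3

rank(A) = 3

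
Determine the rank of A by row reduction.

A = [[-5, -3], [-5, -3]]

Row reduction:
R2 <- R2 - (1)*R1:  [ 0  0 ]
Row echelon form:
[ -5  -3 ]
[  0   0 ]
Nonzero rows / pivot columns: 1

rank(A) = 1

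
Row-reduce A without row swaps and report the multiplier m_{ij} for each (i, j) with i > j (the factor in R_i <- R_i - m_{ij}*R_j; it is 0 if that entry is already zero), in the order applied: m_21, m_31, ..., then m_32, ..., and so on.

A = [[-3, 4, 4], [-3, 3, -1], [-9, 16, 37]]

Forward elimination:
R2 <- R2 - (1)*R1:  [  0  -1  -5 ]
R3 <- R3 - (3)*R1:  [  0   4  25 ]
R3 <- R3 - (-4)*R2:  [ 0  0  5 ]
Multipliers (in order of application): m_{21} = 1, m_{31} = 3, m_{32} = -4

multipliers: 1, 3, -4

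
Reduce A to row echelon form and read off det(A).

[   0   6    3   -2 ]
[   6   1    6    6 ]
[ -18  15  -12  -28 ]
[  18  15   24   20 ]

det(A) = 648

Forward elimination:
R1 <-> R2   (pivot in column 1 was zero)
[   6   1    6    6 ]
[   0   6    3   -2 ]
[ -18  15  -12  -28 ]
[  18  15   24   20 ]
R3 <- R3 - (-3)*R1:  [   0   18    6  -10 ]
R4 <- R4 - (3)*R1:  [  0  12   6   2 ]
R3 <- R3 - (3)*R2:  [  0   0  -3  -4 ]
R4 <- R4 - (2)*R2:  [ 0  0  0  6 ]
Upper-triangular form:
[ 6  1   6   6 ]
[ 0  6   3  -2 ]
[ 0  0  -3  -4 ]
[ 0  0   0   6 ]
det(A) = (-1)^1 * (6) * (6) * (-3) * (6) = 648  (1 row swap -> sign -1)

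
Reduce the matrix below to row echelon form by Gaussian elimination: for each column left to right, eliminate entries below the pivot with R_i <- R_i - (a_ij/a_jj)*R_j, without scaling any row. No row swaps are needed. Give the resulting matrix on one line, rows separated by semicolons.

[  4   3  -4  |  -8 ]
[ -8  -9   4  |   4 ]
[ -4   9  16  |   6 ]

REF = [4 3 -4 -8; 0 -3 -4 -12; 0 0 -4 -50]

Forward elimination:
R2 <- R2 - (-2)*R1:  [   0   -3   -4  -12 ]
R3 <- R3 - (-1)*R1:  [  0  12  12  -2 ]
R3 <- R3 - (-4)*R2:  [   0    0   -4  -50 ]
Row echelon form:
[ 4   3  -4  |   -8 ]
[ 0  -3  -4  |  -12 ]
[ 0   0  -4  |  -50 ]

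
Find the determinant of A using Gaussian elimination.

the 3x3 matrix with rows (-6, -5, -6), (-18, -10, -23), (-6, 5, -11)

Forward elimination:
R2 <- R2 - (3)*R1:  [  0   5  -5 ]
R3 <- R3 - (1)*R1:  [  0  10  -5 ]
R3 <- R3 - (2)*R2:  [ 0  0  5 ]
Upper-triangular form:
[ -6  -5  -6 ]
[  0   5  -5 ]
[  0   0   5 ]
det(A) = (-1)^0 * (-6) * (5) * (5) = -150  (0 row swaps -> sign +1)

det(A) = -150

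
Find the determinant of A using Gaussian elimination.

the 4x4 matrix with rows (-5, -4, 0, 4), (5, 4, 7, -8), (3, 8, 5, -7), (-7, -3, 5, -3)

Forward elimination:
R2 <- R2 - (-1)*R1:  [  0   0   7  -4 ]
R3 <- R3 - (-3/5)*R1:  [     0   28/5      5  -23/5 ]
R4 <- R4 - (7/5)*R1:  [     0   13/5      5  -43/5 ]
R2 <-> R3   (pivot in column 2 was zero)
[ -5    -4  0      4 ]
[  0  28/5  5  -23/5 ]
[  0     0  7     -4 ]
[  0  13/5  5  -43/5 ]
R4 <- R4 - (13/28)*R2:  [       0        0    75/28  -181/28 ]
R4 <- R4 - (75/196)*R3:  [        0         0         0  -967/196 ]
Upper-triangular form:
[ -5    -4  0         4 ]
[  0  28/5  5     -23/5 ]
[  0     0  7        -4 ]
[  0     0  0  -967/196 ]
det(A) = (-1)^1 * (-5) * (28/5) * (7) * (-967/196) = -967  (1 row swap -> sign -1)

det(A) = -967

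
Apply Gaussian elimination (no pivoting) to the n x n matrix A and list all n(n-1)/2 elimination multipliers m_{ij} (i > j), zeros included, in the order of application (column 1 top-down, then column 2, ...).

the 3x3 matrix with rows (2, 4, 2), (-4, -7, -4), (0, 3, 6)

multipliers: -2, 0, 3

Forward elimination:
R2 <- R2 - (-2)*R1:  [ 0  1  0 ]
R3: entry in column 1 is already 0 -> m_{31} = 0 (no row operation needed)
R3 <- R3 - (3)*R2:  [ 0  0  6 ]
Multipliers (in order of application): m_{21} = -2, m_{31} = 0, m_{32} = 3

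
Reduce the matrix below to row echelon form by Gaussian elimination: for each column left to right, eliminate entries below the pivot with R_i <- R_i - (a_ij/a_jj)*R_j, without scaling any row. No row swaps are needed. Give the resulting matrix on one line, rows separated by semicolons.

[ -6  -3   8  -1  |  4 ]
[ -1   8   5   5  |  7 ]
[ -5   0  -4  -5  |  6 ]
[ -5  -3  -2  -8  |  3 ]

Forward elimination:
R2 <- R2 - (1/6)*R1:  [    0  17/2  11/3  31/6  19/3 ]
R3 <- R3 - (5/6)*R1:  [     0    5/2  -32/3  -25/6    8/3 ]
R4 <- R4 - (5/6)*R1:  [     0   -1/2  -26/3  -43/6   -1/3 ]
R3 <- R3 - (5/17)*R2:  [       0        0  -599/51  -290/51    41/51 ]
R4 <- R4 - (-1/17)*R2:  [       0        0  -431/51  -350/51     2/51 ]
R4 <- R4 - (431/599)*R3:  [         0          0          0  -1660/599   -323/599 ]
Row echelon form:
[ -6    -3        8         -1  |         4 ]
[  0  17/2     11/3       31/6  |      19/3 ]
[  0     0  -599/51    -290/51  |     41/51 ]
[  0     0        0  -1660/599  |  -323/599 ]

REF = [-6 -3 8 -1 4; 0 17/2 11/3 31/6 19/3; 0 0 -599/51 -290/51 41/51; 0 0 0 -1660/599 -323/599]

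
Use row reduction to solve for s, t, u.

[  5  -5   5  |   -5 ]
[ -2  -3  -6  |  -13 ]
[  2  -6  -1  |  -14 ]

Forward elimination on [A|b]:
R2 <- R2 - (-2/5)*R1:  [   0   -5   -4  -15 ]
R3 <- R3 - (2/5)*R1:  [   0   -4   -3  -12 ]
R3 <- R3 - (4/5)*R2:  [   0    0  1/5    0 ]
Row echelon form:
[ 5  -5    5  |   -5 ]
[ 0  -5   -4  |  -15 ]
[ 0   0  1/5  |    0 ]
Back-substitution:
u = (0) / (1/5) = 0
t = (-15 - (-4)*(0)) / -5 = 3
s = (-5 - (-5)*(3) - (5)*(0)) / 5 = 2

(2, 3, 0)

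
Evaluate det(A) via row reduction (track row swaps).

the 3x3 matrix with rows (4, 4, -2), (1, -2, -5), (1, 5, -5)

det(A) = 126

Forward elimination:
R2 <- R2 - (1/4)*R1:  [    0    -3  -9/2 ]
R3 <- R3 - (1/4)*R1:  [    0     4  -9/2 ]
R3 <- R3 - (-4/3)*R2:  [     0      0  -21/2 ]
Upper-triangular form:
[ 4   4     -2 ]
[ 0  -3   -9/2 ]
[ 0   0  -21/2 ]
det(A) = (-1)^0 * (4) * (-3) * (-21/2) = 126  (0 row swaps -> sign +1)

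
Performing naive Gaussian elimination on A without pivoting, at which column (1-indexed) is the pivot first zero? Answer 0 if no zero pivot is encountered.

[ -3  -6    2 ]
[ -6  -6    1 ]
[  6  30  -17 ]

Naive forward elimination:
R2 <- R2 - (2)*R1:  [  0   6  -3 ]
R3 <- R3 - (-2)*R1:  [   0   18  -13 ]
R3 <- R3 - (3)*R2:  [  0   0  -4 ]
All pivots nonzero; naive elimination completes without hitting a zero pivot.

first zero-pivot column = 0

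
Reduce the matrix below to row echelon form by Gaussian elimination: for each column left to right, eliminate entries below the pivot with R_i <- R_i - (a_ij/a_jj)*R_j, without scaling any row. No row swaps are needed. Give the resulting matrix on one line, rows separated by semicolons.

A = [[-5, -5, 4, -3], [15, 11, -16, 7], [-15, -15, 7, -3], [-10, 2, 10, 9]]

REF = [-5 -5 4 -3; 0 -4 -4 -2; 0 0 -5 6; 0 0 0 -3]

Forward elimination:
R2 <- R2 - (-3)*R1:  [  0  -4  -4  -2 ]
R3 <- R3 - (3)*R1:  [  0   0  -5   6 ]
R4 <- R4 - (2)*R1:  [  0  12   2  15 ]
R4 <- R4 - (-3)*R2:  [   0    0  -10    9 ]
R4 <- R4 - (2)*R3:  [  0   0   0  -3 ]
Row echelon form:
[ -5  -5   4  -3 ]
[  0  -4  -4  -2 ]
[  0   0  -5   6 ]
[  0   0   0  -3 ]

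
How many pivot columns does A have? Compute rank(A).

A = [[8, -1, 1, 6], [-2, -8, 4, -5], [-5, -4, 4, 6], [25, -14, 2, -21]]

Row reduction:
R2 <- R2 - (-1/4)*R1:  [     0  -33/4   17/4   -7/2 ]
R3 <- R3 - (-5/8)*R1:  [     0  -37/8   37/8   39/4 ]
R4 <- R4 - (25/8)*R1:  [      0   -87/8    -9/8  -159/4 ]
R3 <- R3 - (37/66)*R2:  [      0       0   74/33  773/66 ]
R4 <- R4 - (29/22)*R2:  [       0        0   -74/11  -773/22 ]
R4 <- R4 - (-3)*R3:  [ 0  0  0  0 ]
Row echelon form:
[ 8     -1      1       6 ]
[ 0  -33/4   17/4    -7/2 ]
[ 0      0  74/33  773/66 ]
[ 0      0      0       0 ]
Nonzero rows / pivot columns: 3

rank(A) = 3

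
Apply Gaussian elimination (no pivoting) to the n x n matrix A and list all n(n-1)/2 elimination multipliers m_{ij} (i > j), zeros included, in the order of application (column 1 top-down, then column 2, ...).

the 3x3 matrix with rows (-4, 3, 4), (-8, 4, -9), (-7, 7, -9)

multipliers: 2, 7/4, -7/8

Forward elimination:
R2 <- R2 - (2)*R1:  [   0   -2  -17 ]
R3 <- R3 - (7/4)*R1:  [   0  7/4  -16 ]
R3 <- R3 - (-7/8)*R2:  [      0       0  -247/8 ]
Multipliers (in order of application): m_{21} = 2, m_{31} = 7/4, m_{32} = -7/8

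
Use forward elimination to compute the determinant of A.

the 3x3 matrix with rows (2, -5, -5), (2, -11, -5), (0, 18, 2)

Forward elimination:
R2 <- R2 - (1)*R1:  [  0  -6   0 ]
R3 <- R3 - (-3)*R2:  [ 0  0  2 ]
Upper-triangular form:
[ 2  -5  -5 ]
[ 0  -6   0 ]
[ 0   0   2 ]
det(A) = (-1)^0 * (2) * (-6) * (2) = -24  (0 row swaps -> sign +1)

det(A) = -24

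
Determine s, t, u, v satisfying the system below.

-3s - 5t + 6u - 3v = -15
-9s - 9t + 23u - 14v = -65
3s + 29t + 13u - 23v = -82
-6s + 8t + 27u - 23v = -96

Forward elimination on [A|b]:
R2 <- R2 - (3)*R1:  [   0    6    5   -5  -20 ]
R3 <- R3 - (-1)*R1:  [   0   24   19  -26  -97 ]
R4 <- R4 - (2)*R1:  [   0   18   15  -17  -66 ]
R3 <- R3 - (4)*R2:  [   0    0   -1   -6  -17 ]
R4 <- R4 - (3)*R2:  [  0   0   0  -2  -6 ]
Row echelon form:
[ -3  -5   6  -3  |  -15 ]
[  0   6   5  -5  |  -20 ]
[  0   0  -1  -6  |  -17 ]
[  0   0   0  -2  |   -6 ]
Back-substitution:
v = (-6) / -2 = 3
u = (-17 - (-6)*(3)) / -1 = -1
t = (-20 - (5)*(-1) - (-5)*(3)) / 6 = 0
s = (-15 - (-5)*(0) - (6)*(-1) - (-3)*(3)) / -3 = 0

(0, 0, -1, 3)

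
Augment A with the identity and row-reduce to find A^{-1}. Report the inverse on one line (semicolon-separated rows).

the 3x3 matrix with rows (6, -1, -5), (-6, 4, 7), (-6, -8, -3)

Gauss-Jordan on [A | I]:
R1 <- (1/6)*R1:  [    1  -1/6  -5/6  |   1/6     0     0 ]
R2 <- R2 - (-6)*R1:  [ 0  3  2  |  1  1  0 ]
R3 <- R3 - (-6)*R1:  [  0  -9  -8  |   1   0   1 ]
R2 <- (1/3)*R2:  [   0    1  2/3  |  1/3  1/3    0 ]
R1 <- R1 - (-1/6)*R2:  [      1       0  -13/18  |     2/9    1/18       0 ]
R3 <- R3 - (-9)*R2:  [  0   0  -2  |   4   3   1 ]
R3 <- (1/-2)*R3:  [    0     0     1  |    -2  -3/2  -1/2 ]
R1 <- R1 - (-13/18)*R3:  [      1       0       0  |   -11/9  -37/36  -13/36 ]
R2 <- R2 - (2/3)*R3:  [   0    1    0  |  5/3  4/3  1/3 ]
Right block of [I | A^{-1}] is the inverse:
[ -11/9  -37/36  -13/36 ]
[   5/3     4/3     1/3 ]
[    -2    -3/2    -1/2 ]

inverse = [-11/9 -37/36 -13/36; 5/3 4/3 1/3; -2 -3/2 -1/2]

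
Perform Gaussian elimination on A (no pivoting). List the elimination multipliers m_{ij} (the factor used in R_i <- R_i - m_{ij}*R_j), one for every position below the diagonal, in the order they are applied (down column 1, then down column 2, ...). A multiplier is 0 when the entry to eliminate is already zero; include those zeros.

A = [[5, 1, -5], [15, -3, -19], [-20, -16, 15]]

multipliers: 3, -4, 2

Forward elimination:
R2 <- R2 - (3)*R1:  [  0  -6  -4 ]
R3 <- R3 - (-4)*R1:  [   0  -12   -5 ]
R3 <- R3 - (2)*R2:  [ 0  0  3 ]
Multipliers (in order of application): m_{21} = 3, m_{31} = -4, m_{32} = 2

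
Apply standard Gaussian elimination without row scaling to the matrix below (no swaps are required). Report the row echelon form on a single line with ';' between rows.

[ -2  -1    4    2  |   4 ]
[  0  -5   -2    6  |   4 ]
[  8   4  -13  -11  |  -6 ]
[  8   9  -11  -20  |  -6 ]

REF = [-2 -1 4 2 4; 0 -5 -2 6 4; 0 0 3 -3 10; 0 0 0 -3 4]

Forward elimination:
R3 <- R3 - (-4)*R1:  [  0   0   3  -3  10 ]
R4 <- R4 - (-4)*R1:  [   0    5    5  -12   10 ]
R4 <- R4 - (-1)*R2:  [  0   0   3  -6  14 ]
R4 <- R4 - (1)*R3:  [  0   0   0  -3   4 ]
Row echelon form:
[ -2  -1   4   2  |   4 ]
[  0  -5  -2   6  |   4 ]
[  0   0   3  -3  |  10 ]
[  0   0   0  -3  |   4 ]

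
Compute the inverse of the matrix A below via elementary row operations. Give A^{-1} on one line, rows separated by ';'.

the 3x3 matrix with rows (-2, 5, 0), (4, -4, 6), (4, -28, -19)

Gauss-Jordan on [A | I]:
R1 <- (1/-2)*R1:  [    1  -5/2     0  |  -1/2     0     0 ]
R2 <- R2 - (4)*R1:  [ 0  6  6  |  2  1  0 ]
R3 <- R3 - (4)*R1:  [   0  -18  -19  |    2    0    1 ]
R2 <- (1/6)*R2:  [   0    1    1  |  1/3  1/6    0 ]
R1 <- R1 - (-5/2)*R2:  [    1     0   5/2  |   1/3  5/12     0 ]
R3 <- R3 - (-18)*R2:  [  0   0  -1  |   8   3   1 ]
R3 <- (1/-1)*R3:  [  0   0   1  |  -8  -3  -1 ]
R1 <- R1 - (5/2)*R3:  [     1      0      0  |   61/3  95/12    5/2 ]
R2 <- R2 - (1)*R3:  [    0     1     0  |  25/3  19/6     1 ]
Right block of [I | A^{-1}] is the inverse:
[ 61/3  95/12  5/2 ]
[ 25/3   19/6    1 ]
[   -8     -3   -1 ]

inverse = [61/3 95/12 5/2; 25/3 19/6 1; -8 -3 -1]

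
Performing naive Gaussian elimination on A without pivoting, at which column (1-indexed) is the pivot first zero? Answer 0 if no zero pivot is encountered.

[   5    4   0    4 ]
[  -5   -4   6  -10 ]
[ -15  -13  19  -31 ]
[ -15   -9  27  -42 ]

first zero-pivot column = 2

Naive forward elimination:
R2 <- R2 - (-1)*R1:  [  0   0   6  -6 ]
R3 <- R3 - (-3)*R1:  [   0   -1   19  -19 ]
R4 <- R4 - (-3)*R1:  [   0    3   27  -30 ]
Matrix at this point:
[ 5   4   0    4 ]
[ 0   0   6   -6 ]
[ 0  -1  19  -19 ]
[ 0   3  27  -30 ]
Pivot entry (2,2) is zero but row 3 has -1 in column 2 -> naive elimination stops; a row interchange (e.g. R2 <-> R3) would be required here.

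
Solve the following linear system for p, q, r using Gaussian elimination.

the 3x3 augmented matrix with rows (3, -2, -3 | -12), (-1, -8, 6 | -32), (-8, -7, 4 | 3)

Forward elimination on [A|b]:
R2 <- R2 - (-1/3)*R1:  [     0  -26/3      5    -36 ]
R3 <- R3 - (-8/3)*R1:  [     0  -37/3     -4    -29 ]
R3 <- R3 - (37/26)*R2:  [       0        0  -289/26   289/13 ]
Row echelon form:
[ 3     -2       -3  |     -12 ]
[ 0  -26/3        5  |     -36 ]
[ 0      0  -289/26  |  289/13 ]
Back-substitution:
r = (289/13) / (-289/26) = -2
q = (-36 - (5)*(-2)) / (-26/3) = 3
p = (-12 - (-2)*(3) - (-3)*(-2)) / 3 = -4

(-4, 3, -2)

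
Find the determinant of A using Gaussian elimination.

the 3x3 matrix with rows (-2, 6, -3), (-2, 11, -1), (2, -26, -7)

det(A) = 20

Forward elimination:
R2 <- R2 - (1)*R1:  [ 0  5  2 ]
R3 <- R3 - (-1)*R1:  [   0  -20  -10 ]
R3 <- R3 - (-4)*R2:  [  0   0  -2 ]
Upper-triangular form:
[ -2  6  -3 ]
[  0  5   2 ]
[  0  0  -2 ]
det(A) = (-1)^0 * (-2) * (5) * (-2) = 20  (0 row swaps -> sign +1)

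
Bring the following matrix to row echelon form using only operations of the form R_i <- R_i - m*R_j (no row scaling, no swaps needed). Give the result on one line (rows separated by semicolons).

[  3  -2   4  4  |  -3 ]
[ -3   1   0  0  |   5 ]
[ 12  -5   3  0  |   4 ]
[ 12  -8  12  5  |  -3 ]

REF = [3 -2 4 4 -3; 0 -1 4 4 2; 0 0 -1 -4 22; 0 0 0 5 -79]

Forward elimination:
R2 <- R2 - (-1)*R1:  [  0  -1   4   4   2 ]
R3 <- R3 - (4)*R1:  [   0    3  -13  -16   16 ]
R4 <- R4 - (4)*R1:  [   0    0   -4  -11    9 ]
R3 <- R3 - (-3)*R2:  [  0   0  -1  -4  22 ]
R4 <- R4 - (4)*R3:  [   0    0    0    5  -79 ]
Row echelon form:
[ 3  -2   4   4  |   -3 ]
[ 0  -1   4   4  |    2 ]
[ 0   0  -1  -4  |   22 ]
[ 0   0   0   5  |  -79 ]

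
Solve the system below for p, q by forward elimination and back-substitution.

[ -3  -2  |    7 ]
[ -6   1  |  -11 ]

Forward elimination on [A|b]:
R2 <- R2 - (2)*R1:  [   0    5  -25 ]
Row echelon form:
[ -3  -2  |    7 ]
[  0   5  |  -25 ]
Back-substitution:
q = (-25) / 5 = -5
p = (7 - (-2)*(-5)) / -3 = 1

(1, -5)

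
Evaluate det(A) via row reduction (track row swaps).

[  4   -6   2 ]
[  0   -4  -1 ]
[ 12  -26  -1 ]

det(A) = 80

Forward elimination:
R3 <- R3 - (3)*R1:  [  0  -8  -7 ]
R3 <- R3 - (2)*R2:  [  0   0  -5 ]
Upper-triangular form:
[ 4  -6   2 ]
[ 0  -4  -1 ]
[ 0   0  -5 ]
det(A) = (-1)^0 * (4) * (-4) * (-5) = 80  (0 row swaps -> sign +1)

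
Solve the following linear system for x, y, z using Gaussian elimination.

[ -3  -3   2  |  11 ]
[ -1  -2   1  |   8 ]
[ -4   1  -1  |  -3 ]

(0, -5, -2)

Forward elimination on [A|b]:
R2 <- R2 - (1/3)*R1:  [    0    -1   1/3  13/3 ]
R3 <- R3 - (4/3)*R1:  [     0      5  -11/3  -53/3 ]
R3 <- R3 - (-5)*R2:  [  0   0  -2   4 ]
Row echelon form:
[ -3  -3    2  |    11 ]
[  0  -1  1/3  |  13/3 ]
[  0   0   -2  |     4 ]
Back-substitution:
z = (4) / -2 = -2
y = (13/3 - (1/3)*(-2)) / -1 = -5
x = (11 - (-3)*(-5) - (2)*(-2)) / -3 = 0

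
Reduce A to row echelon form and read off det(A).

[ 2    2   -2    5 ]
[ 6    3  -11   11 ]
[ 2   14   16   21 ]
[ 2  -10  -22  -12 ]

Forward elimination:
R2 <- R2 - (3)*R1:  [  0  -3  -5  -4 ]
R3 <- R3 - (1)*R1:  [  0  12  18  16 ]
R4 <- R4 - (1)*R1:  [   0  -12  -20  -17 ]
R3 <- R3 - (-4)*R2:  [  0   0  -2   0 ]
R4 <- R4 - (4)*R2:  [  0   0   0  -1 ]
Upper-triangular form:
[ 2   2  -2   5 ]
[ 0  -3  -5  -4 ]
[ 0   0  -2   0 ]
[ 0   0   0  -1 ]
det(A) = (-1)^0 * (2) * (-3) * (-2) * (-1) = -12  (0 row swaps -> sign +1)

det(A) = -12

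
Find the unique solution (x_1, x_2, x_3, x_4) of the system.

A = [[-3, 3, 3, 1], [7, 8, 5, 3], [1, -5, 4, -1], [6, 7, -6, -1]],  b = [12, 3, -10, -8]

(-2, 1, 0, 3)

Forward elimination on [A|b]:
R2 <- R2 - (-7/3)*R1:  [    0    15    12  16/3    31 ]
R3 <- R3 - (-1/3)*R1:  [    0    -4     5  -2/3    -6 ]
R4 <- R4 - (-2)*R1:  [  0  13   0   1  16 ]
R3 <- R3 - (-4/15)*R2:  [     0      0   41/5  34/45  34/15 ]
R4 <- R4 - (13/15)*R2:  [       0        0    -52/5  -163/45  -163/15 ]
R4 <- R4 - (-52/41)*R3:  [        0         0         0  -983/369  -983/123 ]
Row echelon form:
[ -3   3     3         1  |        12 ]
[  0  15    12      16/3  |        31 ]
[  0   0  41/5     34/45  |     34/15 ]
[  0   0     0  -983/369  |  -983/123 ]
Back-substitution:
x_4 = (-983/123) / (-983/369) = 3
x_3 = (34/15 - (34/45)*(3)) / (41/5) = 0
x_2 = (31 - (12)*(0) - (16/3)*(3)) / 15 = 1
x_1 = (12 - (3)*(1) - (3)*(0) - (1)*(3)) / -3 = -2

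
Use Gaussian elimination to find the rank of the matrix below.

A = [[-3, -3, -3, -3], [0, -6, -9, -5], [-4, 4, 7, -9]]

Row reduction:
R3 <- R3 - (4/3)*R1:  [  0   8  11  -5 ]
R3 <- R3 - (-4/3)*R2:  [     0      0     -1  -35/3 ]
Row echelon form:
[ -3  -3  -3     -3 ]
[  0  -6  -9     -5 ]
[  0   0  -1  -35/3 ]
Nonzero rows / pivot columns: 3

rank(A) = 3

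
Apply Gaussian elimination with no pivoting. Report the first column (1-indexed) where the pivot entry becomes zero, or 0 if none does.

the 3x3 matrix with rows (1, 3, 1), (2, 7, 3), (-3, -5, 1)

first zero-pivot column = 3

Naive forward elimination:
R2 <- R2 - (2)*R1:  [ 0  1  1 ]
R3 <- R3 - (-3)*R1:  [ 0  4  4 ]
R3 <- R3 - (4)*R2:  [ 0  0  0 ]
Matrix at this point:
[ 1  3  1 ]
[ 0  1  1 ]
[ 0  0  0 ]
Pivot entry (3,3) in the last row is zero and there are no rows below to swap with -> zero pivot in column 3 (A is singular).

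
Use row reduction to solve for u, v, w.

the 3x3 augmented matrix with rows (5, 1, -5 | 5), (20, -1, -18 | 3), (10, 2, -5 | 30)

Forward elimination on [A|b]:
R2 <- R2 - (4)*R1:  [   0   -5    2  -17 ]
R3 <- R3 - (2)*R1:  [  0   0   5  20 ]
Row echelon form:
[ 5   1  -5  |    5 ]
[ 0  -5   2  |  -17 ]
[ 0   0   5  |   20 ]
Back-substitution:
w = (20) / 5 = 4
v = (-17 - (2)*(4)) / -5 = 5
u = (5 - (1)*(5) - (-5)*(4)) / 5 = 4

(4, 5, 4)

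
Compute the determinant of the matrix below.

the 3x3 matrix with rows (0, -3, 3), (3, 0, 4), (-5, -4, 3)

det(A) = 51

Forward elimination:
R1 <-> R2   (pivot in column 1 was zero)
[  3   0  4 ]
[  0  -3  3 ]
[ -5  -4  3 ]
R3 <- R3 - (-5/3)*R1:  [    0    -4  29/3 ]
R3 <- R3 - (4/3)*R2:  [    0     0  17/3 ]
Upper-triangular form:
[ 3   0     4 ]
[ 0  -3     3 ]
[ 0   0  17/3 ]
det(A) = (-1)^1 * (3) * (-3) * (17/3) = 51  (1 row swap -> sign -1)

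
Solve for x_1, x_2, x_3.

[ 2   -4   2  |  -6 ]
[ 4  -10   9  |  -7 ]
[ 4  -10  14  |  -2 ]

Forward elimination on [A|b]:
R2 <- R2 - (2)*R1:  [  0  -2   5   5 ]
R3 <- R3 - (2)*R1:  [  0  -2  10  10 ]
R3 <- R3 - (1)*R2:  [ 0  0  5  5 ]
Row echelon form:
[ 2  -4  2  |  -6 ]
[ 0  -2  5  |   5 ]
[ 0   0  5  |   5 ]
Back-substitution:
x_3 = (5) / 5 = 1
x_2 = (5 - (5)*(1)) / -2 = 0
x_1 = (-6 - (-4)*(0) - (2)*(1)) / 2 = -4

(-4, 0, 1)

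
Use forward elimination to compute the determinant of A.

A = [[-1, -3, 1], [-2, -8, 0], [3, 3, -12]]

det(A) = -6

Forward elimination:
R2 <- R2 - (2)*R1:  [  0  -2  -2 ]
R3 <- R3 - (-3)*R1:  [  0  -6  -9 ]
R3 <- R3 - (3)*R2:  [  0   0  -3 ]
Upper-triangular form:
[ -1  -3   1 ]
[  0  -2  -2 ]
[  0   0  -3 ]
det(A) = (-1)^0 * (-1) * (-2) * (-3) = -6  (0 row swaps -> sign +1)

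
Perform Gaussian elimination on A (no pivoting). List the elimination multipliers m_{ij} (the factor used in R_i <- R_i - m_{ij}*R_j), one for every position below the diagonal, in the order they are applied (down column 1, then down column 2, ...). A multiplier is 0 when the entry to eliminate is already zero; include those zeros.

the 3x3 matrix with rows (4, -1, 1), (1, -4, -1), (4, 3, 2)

Forward elimination:
R2 <- R2 - (1/4)*R1:  [     0  -15/4   -5/4 ]
R3 <- R3 - (1)*R1:  [ 0  4  1 ]
R3 <- R3 - (-16/15)*R2:  [    0     0  -1/3 ]
Multipliers (in order of application): m_{21} = 1/4, m_{31} = 1, m_{32} = -16/15

multipliers: 1/4, 1, -16/15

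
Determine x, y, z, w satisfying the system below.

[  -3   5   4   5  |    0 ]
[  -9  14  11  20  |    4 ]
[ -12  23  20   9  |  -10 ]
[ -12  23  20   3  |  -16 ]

Forward elimination on [A|b]:
R2 <- R2 - (3)*R1:  [  0  -1  -1   5   4 ]
R3 <- R3 - (4)*R1:  [   0    3    4  -11  -10 ]
R4 <- R4 - (4)*R1:  [   0    3    4  -17  -16 ]
R3 <- R3 - (-3)*R2:  [ 0  0  1  4  2 ]
R4 <- R4 - (-3)*R2:  [  0   0   1  -2  -4 ]
R4 <- R4 - (1)*R3:  [  0   0   0  -6  -6 ]
Row echelon form:
[ -3   5   4   5  |   0 ]
[  0  -1  -1   5  |   4 ]
[  0   0   1   4  |   2 ]
[  0   0   0  -6  |  -6 ]
Back-substitution:
w = (-6) / -6 = 1
z = (2 - (4)*(1)) / 1 = -2
y = (4 - (-1)*(-2) - (5)*(1)) / -1 = 3
x = (0 - (5)*(3) - (4)*(-2) - (5)*(1)) / -3 = 4

(4, 3, -2, 1)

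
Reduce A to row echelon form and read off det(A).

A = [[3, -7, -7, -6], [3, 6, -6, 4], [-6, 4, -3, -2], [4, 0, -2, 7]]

Forward elimination:
R2 <- R2 - (1)*R1:  [  0  13   1  10 ]
R3 <- R3 - (-2)*R1:  [   0  -10  -17  -14 ]
R4 <- R4 - (4/3)*R1:  [    0  28/3  22/3    15 ]
R3 <- R3 - (-10/13)*R2:  [       0        0  -211/13   -82/13 ]
R4 <- R4 - (28/39)*R2:  [      0       0   86/13  305/39 ]
R4 <- R4 - (-86/211)*R3:  [        0         0         0  3323/633 ]
Upper-triangular form:
[ 3  -7       -7        -6 ]
[ 0  13        1        10 ]
[ 0   0  -211/13    -82/13 ]
[ 0   0        0  3323/633 ]
det(A) = (-1)^0 * (3) * (13) * (-211/13) * (3323/633) = -3323  (0 row swaps -> sign +1)

det(A) = -3323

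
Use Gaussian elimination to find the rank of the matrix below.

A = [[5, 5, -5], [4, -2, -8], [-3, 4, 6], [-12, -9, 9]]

Row reduction:
R2 <- R2 - (4/5)*R1:  [  0  -6  -4 ]
R3 <- R3 - (-3/5)*R1:  [ 0  7  3 ]
R4 <- R4 - (-12/5)*R1:  [  0   3  -3 ]
R3 <- R3 - (-7/6)*R2:  [    0     0  -5/3 ]
R4 <- R4 - (-1/2)*R2:  [  0   0  -5 ]
R4 <- R4 - (3)*R3:  [ 0  0  0 ]
Row echelon form:
[ 5   5    -5 ]
[ 0  -6    -4 ]
[ 0   0  -5/3 ]
[ 0   0     0 ]
Nonzero rows / pivot columns: 3

rank(A) = 3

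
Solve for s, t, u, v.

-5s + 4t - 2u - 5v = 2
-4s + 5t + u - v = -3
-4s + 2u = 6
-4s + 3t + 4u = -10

(-4, -2, -5, 4)

Forward elimination on [A|b]:
R2 <- R2 - (4/5)*R1:  [     0    9/5   13/5      3  -23/5 ]
R3 <- R3 - (4/5)*R1:  [     0  -16/5   18/5      4   22/5 ]
R4 <- R4 - (4/5)*R1:  [     0   -1/5   28/5      4  -58/5 ]
R3 <- R3 - (-16/9)*R2:  [     0      0   74/9   28/3  -34/9 ]
R4 <- R4 - (-1/9)*R2:  [      0       0    53/9    13/3  -109/9 ]
R4 <- R4 - (53/74)*R3:  [       0        0        0   -87/37  -348/37 ]
Row echelon form:
[ -5    4    -2      -5  |        2 ]
[  0  9/5  13/5       3  |    -23/5 ]
[  0    0  74/9    28/3  |    -34/9 ]
[  0    0     0  -87/37  |  -348/37 ]
Back-substitution:
v = (-348/37) / (-87/37) = 4
u = (-34/9 - (28/3)*(4)) / (74/9) = -5
t = (-23/5 - (13/5)*(-5) - (3)*(4)) / (9/5) = -2
s = (2 - (4)*(-2) - (-2)*(-5) - (-5)*(4)) / -5 = -4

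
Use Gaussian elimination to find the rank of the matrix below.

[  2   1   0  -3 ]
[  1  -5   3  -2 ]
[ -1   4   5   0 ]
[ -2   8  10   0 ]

Row reduction:
R2 <- R2 - (1/2)*R1:  [     0  -11/2      3   -1/2 ]
R3 <- R3 - (-1/2)*R1:  [    0   9/2     5  -3/2 ]
R4 <- R4 - (-1)*R1:  [  0   9  10  -3 ]
R3 <- R3 - (-9/11)*R2:  [      0       0   82/11  -21/11 ]
R4 <- R4 - (-18/11)*R2:  [      0       0  164/11  -42/11 ]
R4 <- R4 - (2)*R3:  [ 0  0  0  0 ]
Row echelon form:
[ 2      1      0      -3 ]
[ 0  -11/2      3    -1/2 ]
[ 0      0  82/11  -21/11 ]
[ 0      0      0       0 ]
Nonzero rows / pivot columns: 3

rank(A) = 3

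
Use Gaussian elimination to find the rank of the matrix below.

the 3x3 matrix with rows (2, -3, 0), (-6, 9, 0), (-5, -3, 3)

Row reduction:
R2 <- R2 - (-3)*R1:  [ 0  0  0 ]
R3 <- R3 - (-5/2)*R1:  [     0  -21/2      3 ]
R2 <-> R3   (pivot in column 2 was zero)
[ 2     -3  0 ]
[ 0  -21/2  3 ]
[ 0      0  0 ]
Row echelon form:
[ 2     -3  0 ]
[ 0  -21/2  3 ]
[ 0      0  0 ]
Nonzero rows / pivot columns: 2

rank(A) = 2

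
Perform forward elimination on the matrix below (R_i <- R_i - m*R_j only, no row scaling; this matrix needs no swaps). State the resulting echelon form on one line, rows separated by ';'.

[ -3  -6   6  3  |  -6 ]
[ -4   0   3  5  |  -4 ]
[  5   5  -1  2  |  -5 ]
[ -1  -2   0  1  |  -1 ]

Forward elimination:
R2 <- R2 - (4/3)*R1:  [  0   8  -5   1   4 ]
R3 <- R3 - (-5/3)*R1:  [   0   -5    9    7  -15 ]
R4 <- R4 - (1/3)*R1:  [  0   0  -2   0   1 ]
R3 <- R3 - (-5/8)*R2:  [     0      0   47/8   61/8  -25/2 ]
R4 <- R4 - (-16/47)*R3:  [       0        0        0   122/47  -153/47 ]
Row echelon form:
[ -3  -6     6       3  |       -6 ]
[  0   8    -5       1  |        4 ]
[  0   0  47/8    61/8  |    -25/2 ]
[  0   0     0  122/47  |  -153/47 ]

REF = [-3 -6 6 3 -6; 0 8 -5 1 4; 0 0 47/8 61/8 -25/2; 0 0 0 122/47 -153/47]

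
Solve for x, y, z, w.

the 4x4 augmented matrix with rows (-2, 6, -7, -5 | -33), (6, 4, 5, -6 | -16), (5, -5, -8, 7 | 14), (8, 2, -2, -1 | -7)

Forward elimination on [A|b]:
R2 <- R2 - (-3)*R1:  [    0    22   -16   -21  -115 ]
R3 <- R3 - (-5/2)*R1:  [      0      10   -51/2   -11/2  -137/2 ]
R4 <- R4 - (-4)*R1:  [    0    26   -30   -21  -139 ]
R3 <- R3 - (5/11)*R2:  [       0        0  -401/22    89/22  -357/22 ]
R4 <- R4 - (13/11)*R2:  [       0        0  -122/11    42/11   -34/11 ]
R4 <- R4 - (244/401)*R3:  [        0         0         0   544/401  2720/401 ]
Row echelon form:
[ -2   6       -7       -5  |       -33 ]
[  0  22      -16      -21  |      -115 ]
[  0   0  -401/22    89/22  |   -357/22 ]
[  0   0        0  544/401  |  2720/401 ]
Back-substitution:
w = (2720/401) / (544/401) = 5
z = (-357/22 - (89/22)*(5)) / (-401/22) = 2
y = (-115 - (-16)*(2) - (-21)*(5)) / 22 = 1
x = (-33 - (6)*(1) - (-7)*(2) - (-5)*(5)) / -2 = 0

(0, 1, 2, 5)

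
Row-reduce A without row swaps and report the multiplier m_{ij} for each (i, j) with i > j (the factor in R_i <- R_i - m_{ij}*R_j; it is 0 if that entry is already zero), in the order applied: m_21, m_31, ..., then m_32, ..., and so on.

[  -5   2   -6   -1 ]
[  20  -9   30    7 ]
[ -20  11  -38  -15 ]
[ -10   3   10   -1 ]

Forward elimination:
R2 <- R2 - (-4)*R1:  [  0  -1   6   3 ]
R3 <- R3 - (4)*R1:  [   0    3  -14  -11 ]
R4 <- R4 - (2)*R1:  [  0  -1  22   1 ]
R3 <- R3 - (-3)*R2:  [  0   0   4  -2 ]
R4 <- R4 - (1)*R2:  [  0   0  16  -2 ]
R4 <- R4 - (4)*R3:  [ 0  0  0  6 ]
Multipliers (in order of application): m_{21} = -4, m_{31} = 4, m_{41} = 2, m_{32} = -3, m_{42} = 1, m_{43} = 4

multipliers: -4, 4, 2, -3, 1, 4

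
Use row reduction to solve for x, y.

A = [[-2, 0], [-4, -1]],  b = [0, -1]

Forward elimination on [A|b]:
R2 <- R2 - (2)*R1:  [  0  -1  -1 ]
Row echelon form:
[ -2   0  |   0 ]
[  0  -1  |  -1 ]
Back-substitution:
y = (-1) / -1 = 1
x = (0) / -2 = 0

(0, 1)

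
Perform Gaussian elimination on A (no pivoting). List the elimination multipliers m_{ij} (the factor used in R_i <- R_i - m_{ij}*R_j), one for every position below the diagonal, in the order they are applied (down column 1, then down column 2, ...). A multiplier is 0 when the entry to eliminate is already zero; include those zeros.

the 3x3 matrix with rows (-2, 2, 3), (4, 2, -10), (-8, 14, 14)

multipliers: -2, 4, 1

Forward elimination:
R2 <- R2 - (-2)*R1:  [  0   6  -4 ]
R3 <- R3 - (4)*R1:  [ 0  6  2 ]
R3 <- R3 - (1)*R2:  [ 0  0  6 ]
Multipliers (in order of application): m_{21} = -2, m_{31} = 4, m_{32} = 1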